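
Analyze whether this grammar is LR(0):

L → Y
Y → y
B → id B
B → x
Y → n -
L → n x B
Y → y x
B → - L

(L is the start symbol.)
No. Shift-reduce conflict between [Y → y .] and [Y → y . x]

Augment with L' → L and build the canonical LR(0) collection (I0 = CLOSURE({[L' → . L]}), then GOTO on every symbol after a dot until no new states appear). It has 14 states:
  I0: { [L → . Y], [L → . n x B], [L' → . L], [Y → . n -], [Y → . y x], [Y → . y] }  — shift
  I1: { [L' → L .] }  — accept
  I2: { [L → Y .] }  — reduce
  I3: { [L → n . x B], [Y → n . -] }  — shift
  I4: { [Y → y . x], [Y → y .] }  — shift, reduce
  I5: { [Y → y x .] }  — reduce
  I6: { [Y → n - .] }  — reduce
  I7: { [B → . - L], [B → . id B], [B → . x], [L → n x . B] }  — shift
  I8: { [B → - . L], [L → . Y], [L → . n x B], [Y → . n -], [Y → . y x], [Y → . y] }  — shift
  I9: { [L → n x B .] }  — reduce
  I10: { [B → . - L], [B → . id B], [B → . x], [B → id . B] }  — shift
  I11: { [B → x .] }  — reduce
  I12: { [B → id B .] }  — reduce
  I13: { [B → - L .] }  — reduce

Conflict in state I4:
  Shift-reduce conflict between [Y → y .] and [Y → y . x]
So the grammar is NOT LR(0).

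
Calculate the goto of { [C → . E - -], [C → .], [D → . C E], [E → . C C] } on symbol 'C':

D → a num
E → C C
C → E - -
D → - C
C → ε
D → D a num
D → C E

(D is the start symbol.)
{ [C → . E - -], [C → .], [D → C . E], [E → . C C], [E → C . C] }

GOTO(I, 'C') = CLOSURE({ [A → αX.β] : [A → α.Xβ] ∈ I, X = 'C' })

Items with dot before 'C', with the dot advanced:
  [D → . C E] → [D → C . E]
  [E → . C C] → [E → C . C]
Closure of the advanced items:
  [D → C . E] has the dot before E: add [E → . C C]
  [E → C . C] has the dot before C: add [C → . E - -], [C → .]

GOTO = { [C → . E - -], [C → .], [D → C . E], [E → . C C], [E → C . C] }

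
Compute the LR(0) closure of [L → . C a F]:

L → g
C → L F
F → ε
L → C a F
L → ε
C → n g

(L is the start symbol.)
{ [C → . L F], [C → . n g], [L → . C a F], [L → . g], [L → .] }

To compute CLOSURE, for each item [A → α.Bβ] where B is a non-terminal, add [B → .γ] for all productions B → γ; repeat for the newly added items until nothing changes.

Start with: [L → . C a F]
  [L → . C a F] has the dot before C: add [C → . L F], [C → . n g]
  [C → . L F] has the dot before L: add [L → . g], [L → .]
No further items can be added.

CLOSURE = { [C → . L F], [C → . n g], [L → . C a F], [L → . g], [L → .] }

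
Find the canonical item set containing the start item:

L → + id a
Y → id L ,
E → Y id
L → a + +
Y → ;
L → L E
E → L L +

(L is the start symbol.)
First, augment the grammar with L' → L
I₀ = CLOSURE({ [L' → . L] }):
  [L' → . L] has the dot before L: add [L → . + id a], [L → . a + +], [L → . L E]
No further items can be added.

I₀ = { [L → . + id a], [L → . L E], [L → . a + +], [L' → . L] }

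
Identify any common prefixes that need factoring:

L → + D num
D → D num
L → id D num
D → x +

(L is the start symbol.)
Left-factoring is needed when two productions for the same non-terminal
share a common prefix on the right-hand side.

Productions for L:
  L → + D num
  L → id D num
Productions for D:
  D → D num
  D → x +

No common prefixes found.

Answer: No, left-factoring is not needed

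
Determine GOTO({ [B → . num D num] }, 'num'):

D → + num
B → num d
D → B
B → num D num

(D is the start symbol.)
GOTO(I, 'num') = CLOSURE({ [A → αX.β] : [A → α.Xβ] ∈ I, X = 'num' })

Items with dot before 'num', with the dot advanced:
  [B → . num D num] → [B → num . D num]
Closure of the advanced items:
  [B → num . D num] has the dot before D: add [D → . + num], [D → . B]
  [D → . B] has the dot before B: add [B → . num d], [B → . num D num]

GOTO = { [B → . num D num], [B → . num d], [B → num . D num], [D → . + num], [D → . B] }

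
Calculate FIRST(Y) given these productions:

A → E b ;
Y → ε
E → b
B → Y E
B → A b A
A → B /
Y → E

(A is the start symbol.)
{ 'b', ε }

FIRST sets of the other non-terminals involved (by the same procedure, iterated to a fixed point):
  FIRST(E) = { 'b' }

From Y → ε:
  - ε-production, so ε ∈ FIRST(Y)
From Y → E:
  - E is a non-terminal: add FIRST(E) \ {ε} = { 'b' }
    E is not nullable, so stop

Collecting: FIRST(Y) = { 'b', ε }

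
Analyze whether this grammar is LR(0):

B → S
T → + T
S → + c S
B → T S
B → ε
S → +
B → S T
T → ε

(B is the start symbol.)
No. Shift-reduce conflict between [B → .] and [S → . +]

Augment with B' → B and build the canonical LR(0) collection (I0 = CLOSURE({[B' → . B]}), then GOTO on every symbol after a dot until no new states appear). It has 12 states:
  I0: { [B → . S T], [B → . S], [B → . T S], [B → .], [B' → . B], [S → . + c S], [S → . +], [T → . + T], [T → .] }  — shift, 2 reduces
  I1: { [S → + . c S], [S → + .], [T → + . T], [T → . + T], [T → .] }  — shift, 2 reduces
  I2: { [B' → B .] }  — accept
  I3: { [B → S . T], [B → S .], [T → . + T], [T → .] }  — shift, 2 reduces
  I4: { [B → T . S], [S → . + c S], [S → . +] }  — shift
  I5: { [S → + . c S], [S → + .] }  — shift, reduce
  I6: { [B → T S .] }  — reduce
  I7: { [S → + c . S], [S → . + c S], [S → . +] }  — shift
  I8: { [S → + c S .] }  — reduce
  I9: { [T → + . T], [T → . + T], [T → .] }  — shift, reduce
  I10: { [B → S T .] }  — reduce
  I11: { [T → + T .] }  — reduce

Conflict in state I0:
  Shift-reduce conflict between [B → .] and [S → . +]
So the grammar is NOT LR(0).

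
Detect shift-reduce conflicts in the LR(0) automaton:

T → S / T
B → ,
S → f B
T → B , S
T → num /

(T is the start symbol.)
No shift-reduce conflicts

A shift-reduce conflict occurs when an LR(0) state has both:
  - a complete (reduce) item [A → α .] (dot at the end), and
  - a shift item [B → β . c γ] (dot before a terminal).

Augment with T' → T and build the canonical LR(0) collection (I0 = CLOSURE({[T' → . T]}), then GOTO on every symbol after a dot until no new states appear). It has 13 states:
  I0: { [B → . ,], [S → . f B], [T → . B , S], [T → . S / T], [T → . num /], [T' → . T] }  — shift
  I1: { [B → , .] }  — reduce
  I2: { [T → B . , S] }  — shift
  I3: { [T → S . / T] }  — shift
  I4: { [T' → T .] }  — accept
  I5: { [B → . ,], [S → f . B] }  — shift
  I6: { [T → num . /] }  — shift
  I7: { [T → num / .] }  — reduce
  I8: { [S → f B .] }  — reduce
  I9: { [B → . ,], [S → . f B], [T → . B , S], [T → . S / T], [T → . num /], [T → S / . T] }  — shift
  I10: { [T → S / T .] }  — reduce
  I11: { [S → . f B], [T → B , . S] }  — shift
  I12: { [T → B , S .] }  — reduce

No state contains both a complete item and a shift item.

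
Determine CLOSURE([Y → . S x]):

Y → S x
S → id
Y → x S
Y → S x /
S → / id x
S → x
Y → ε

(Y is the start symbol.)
To compute CLOSURE, for each item [A → α.Bβ] where B is a non-terminal, add [B → .γ] for all productions B → γ; repeat for the newly added items until nothing changes.

Start with: [Y → . S x]
  [Y → . S x] has the dot before S: add [S → . id], [S → . / id x], [S → . x]
No further items can be added.

CLOSURE = { [S → . / id x], [S → . id], [S → . x], [Y → . S x] }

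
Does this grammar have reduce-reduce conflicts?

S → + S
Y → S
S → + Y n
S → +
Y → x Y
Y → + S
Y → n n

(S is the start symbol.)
Yes — I4: [S → + S .] vs [Y → S .]; I12: [S → + S .] vs [Y → + S .]

A reduce-reduce conflict occurs when an LR(0) state has two complete items [A → α .] and [B → β .] — both call for a reduction, and with no lookahead the parser cannot choose between them.

Augment with S' → S and build the canonical LR(0) collection (I0 = CLOSURE({[S' → . S]}), then GOTO on every symbol after a dot until no new states appear). It has 13 states:
  I0: { [S → . + S], [S → . + Y n], [S → . +], [S' → . S] }  — shift
  I1: { [S → + . S], [S → + . Y n], [S → + .], [S → . + S], [S → . + Y n], [S → . +], [Y → . + S], [Y → . S], [Y → . n n], [Y → . x Y] }  — shift, reduce
  I2: { [S' → S .] }  — accept
  I3: { [S → + . S], [S → + . Y n], [S → + .], [S → . + S], [S → . + Y n], [S → . +], [Y → + . S], [Y → . + S], [Y → . S], [Y → . n n], [Y → . x Y] }  — shift, reduce
  I4: { [S → + S .], [Y → S .] }  — 2 reduces
  I5: { [S → + Y . n] }  — shift
  I6: { [Y → n . n] }  — shift
  I7: { [S → . + S], [S → . + Y n], [S → . +], [Y → . + S], [Y → . S], [Y → . n n], [Y → . x Y], [Y → x . Y] }  — shift
  I8: { [Y → S .] }  — reduce
  I9: { [Y → x Y .] }  — reduce
  I10: { [Y → n n .] }  — reduce
  I11: { [S → + Y n .] }  — reduce
  I12: { [S → + S .], [Y → + S .], [Y → S .] }  — 3 reduces

I4 contains complete items [S → + S .], [Y → S .] — reduce-reduce conflict.
I12 contains complete items [S → + S .], [Y → + S .], [Y → S .] — reduce-reduce conflict.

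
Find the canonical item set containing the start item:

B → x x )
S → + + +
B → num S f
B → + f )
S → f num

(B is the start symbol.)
First, augment the grammar with B' → B
I₀ = CLOSURE({ [B' → . B] }):
  [B' → . B] has the dot before B: add [B → . x x )], [B → . num S f], [B → . + f )]
No further items can be added.

I₀ = { [B → . + f )], [B → . num S f], [B → . x x )], [B' → . B] }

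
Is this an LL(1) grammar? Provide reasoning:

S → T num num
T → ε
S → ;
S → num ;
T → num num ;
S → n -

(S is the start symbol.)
Relevant sets:
  FIRST(T) = { 'num', ε }
  FOLLOW(T) = { 'num' }

For S:
  PREDICT(S → T num num) = { 'num' }
  PREDICT(S → ';') = { ';' }
  PREDICT(S → num ';') = { 'num' }
  PREDICT(S → n '-') = { 'n' }
For T:
  PREDICT(T → ε) = { 'num' }
  PREDICT(T → num num ';') = { 'num' }

Conflict found: Predict set conflict for S: { 'num' }
The grammar is NOT LL(1).

Answer: No. Predict set conflict for S: { 'num' }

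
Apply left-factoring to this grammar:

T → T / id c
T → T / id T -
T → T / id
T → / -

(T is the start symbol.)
T → T / id T'
T' → c
T' → T -
T' → ε
T → / -

Left-factoring transforms A → αβ₁ | αβ₂ into A → αA' and A' → β₁ | β₂
(α is the longest common prefix among the alternatives). Repeat until
no nonterminal has two alternatives with a common prefix.

Round 1: T has alternatives sharing prefix 'T / id'. Introduce T': T → T / id T'
  Add: T' → c
  Add: T' → T -
  Add: T' → ε

No remaining common prefixes — done.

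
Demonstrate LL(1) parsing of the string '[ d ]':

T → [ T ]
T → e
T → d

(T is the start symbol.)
LL(1) parsing maintains a stack (initially the start symbol over $) and the input. At each step: if the stack top is a terminal, match it against the current input token; if it is a non-terminal N, replace it with the RHS of M[N, lookahead] (the unique production whose predict set contains the lookahead).

Stack is shown with the top on the left.

Stack    Input    Action
------------------------
T $      [ d ] $  output T → [ T ]
[ T ] $  [ d ] $  match '['
T ] $    d ] $    output T → d
d ] $    d ] $    match 'd'
] $      ] $      match ']'
$        $        accept

The string is accepted.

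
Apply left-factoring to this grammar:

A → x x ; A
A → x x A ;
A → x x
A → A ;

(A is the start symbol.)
A → x x A'
A' → ; A
A' → A ;
A' → ε
A → A ;

Left-factoring transforms A → αβ₁ | αβ₂ into A → αA' and A' → β₁ | β₂
(α is the longest common prefix among the alternatives). Repeat until
no nonterminal has two alternatives with a common prefix.

Round 1: A has alternatives sharing prefix 'x x'. Introduce A': A → x x A'
  Add: A' → ; A
  Add: A' → A ;
  Add: A' → ε

No remaining common prefixes — done.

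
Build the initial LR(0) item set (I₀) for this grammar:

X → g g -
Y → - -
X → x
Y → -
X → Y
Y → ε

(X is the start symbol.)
{ [X → . Y], [X → . g g -], [X → . x], [X' → . X], [Y → . - -], [Y → . -], [Y → .] }

First, augment the grammar with X' → X
I₀ = CLOSURE({ [X' → . X] }):
  [X' → . X] has the dot before X: add [X → . g g -], [X → . x], [X → . Y]
  [X → . Y] has the dot before Y: add [Y → . - -], [Y → . -], [Y → .]
No further items can be added.

I₀ = { [X → . Y], [X → . g g -], [X → . x], [X' → . X], [Y → . - -], [Y → . -], [Y → .] }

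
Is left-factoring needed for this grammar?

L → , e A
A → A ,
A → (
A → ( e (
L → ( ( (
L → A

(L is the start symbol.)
Left-factoring is needed when two productions for the same non-terminal
share a common prefix on the right-hand side.

Productions for L:
  L → , e A
  L → ( ( (
  L → A
Productions for A:
  A → A ,
  A → (
  A → ( e (

Found common prefix '(' in productions for A

Answer: Yes, A has productions with common prefix '('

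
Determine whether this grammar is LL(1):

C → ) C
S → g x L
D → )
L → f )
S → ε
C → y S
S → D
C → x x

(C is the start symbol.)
Yes, the grammar is LL(1).

Relevant sets:
  FIRST(D) = { ')' }
  FOLLOW(S) = { $ }

For C:
  PREDICT(C → ')' C) = { ')' }
  PREDICT(C → y S) = { 'y' }
  PREDICT(C → x x) = { 'x' }
For S:
  PREDICT(S → g x L) = { 'g' }
  PREDICT(S → ε) = { $ }
  PREDICT(S → D) = { ')' }
D, L have a single production, so nothing to check there.

All predict sets are disjoint. The grammar IS LL(1).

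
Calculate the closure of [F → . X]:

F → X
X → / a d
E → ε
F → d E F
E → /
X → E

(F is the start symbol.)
{ [E → . /], [E → .], [F → . X], [X → . / a d], [X → . E] }

To compute CLOSURE, for each item [A → α.Bβ] where B is a non-terminal, add [B → .γ] for all productions B → γ; repeat for the newly added items until nothing changes.

Start with: [F → . X]
  [F → . X] has the dot before X: add [X → . / a d], [X → . E]
  [X → . E] has the dot before E: add [E → .], [E → . /]
No further items can be added.

CLOSURE = { [E → . /], [E → .], [F → . X], [X → . / a d], [X → . E] }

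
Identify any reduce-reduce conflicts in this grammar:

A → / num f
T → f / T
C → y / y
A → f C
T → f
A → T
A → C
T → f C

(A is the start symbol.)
Augment with A' → A and build the canonical LR(0) collection (I0 = CLOSURE({[A' → . A]}), then GOTO on every symbol after a dot until no new states appear). It has 16 states:
  I0: { [A → . / num f], [A → . C], [A → . T], [A → . f C], [A' → . A], [C → . y / y], [T → . f / T], [T → . f C], [T → . f] }  — shift
  I1: { [A → / . num f] }  — shift
  I2: { [A' → A .] }  — accept
  I3: { [A → C .] }  — reduce
  I4: { [A → T .] }  — reduce
  I5: { [A → f . C], [C → . y / y], [T → f . / T], [T → f . C], [T → f .] }  — shift, reduce
  I6: { [C → y . / y] }  — shift
  I7: { [C → y / . y] }  — shift
  I8: { [C → y / y .] }  — reduce
  I9: { [T → . f / T], [T → . f C], [T → . f], [T → f / . T] }  — shift
  I10: { [A → f C .], [T → f C .] }  — 2 reduces
  I11: { [T → f / T .] }  — reduce
  I12: { [C → . y / y], [T → f . / T], [T → f . C], [T → f .] }  — shift, reduce
  I13: { [T → f C .] }  — reduce
  I14: { [A → / num . f] }  — shift
  I15: { [A → / num f .] }  — reduce

I10 contains complete items [A → f C .], [T → f C .] — reduce-reduce conflict.

Answer: Yes — I10: [A → f C .] vs [T → f C .]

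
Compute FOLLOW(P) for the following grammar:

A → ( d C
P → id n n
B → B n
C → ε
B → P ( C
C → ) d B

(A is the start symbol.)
In B → P ( C: P is followed by '(' C, add FIRST('(' C) \ {ε} = { '(' }

Taking the union: FOLLOW(P) = { '(' }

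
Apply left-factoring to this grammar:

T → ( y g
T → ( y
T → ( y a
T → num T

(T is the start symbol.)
T → ( y T'
T' → g
T' → ε
T' → a
T → num T

Left-factoring transforms A → αβ₁ | αβ₂ into A → αA' and A' → β₁ | β₂
(α is the longest common prefix among the alternatives). Repeat until
no nonterminal has two alternatives with a common prefix.

Round 1: T has alternatives sharing prefix '( y'. Introduce T': T → ( y T'
  Add: T' → g
  Add: T' → ε
  Add: T' → a

No remaining common prefixes — done.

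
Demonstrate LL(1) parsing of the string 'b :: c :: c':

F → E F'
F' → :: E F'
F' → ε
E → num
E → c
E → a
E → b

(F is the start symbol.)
LL(1) parsing maintains a stack (initially the start symbol over $) and the input. At each step: if the stack top is a terminal, match it against the current input token; if it is a non-terminal N, replace it with the RHS of M[N, lookahead] (the unique production whose predict set contains the lookahead).

Stack is shown with the top on the left.

Stack      Input          Action
--------------------------------
F $        b :: c :: c $  output F → E F'
E F' $     b :: c :: c $  output E → b
b F' $     b :: c :: c $  match 'b'
F' $       :: c :: c $    output F' → :: E F'
:: E F' $  :: c :: c $    match '::'
E F' $     c :: c $       output E → c
c F' $     c :: c $       match 'c'
F' $       :: c $         output F' → :: E F'
:: E F' $  :: c $         match '::'
E F' $     c $            output E → c
c F' $     c $            match 'c'
F' $       $              output F' → ε
$          $              accept

The string is accepted.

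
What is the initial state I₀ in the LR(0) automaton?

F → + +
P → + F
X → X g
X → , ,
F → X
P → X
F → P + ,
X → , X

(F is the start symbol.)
{ [F → . + +], [F → . P + ,], [F → . X], [F' → . F], [P → . + F], [P → . X], [X → . , ,], [X → . , X], [X → . X g] }

First, augment the grammar with F' → F
I₀ = CLOSURE({ [F' → . F] }):
  [F' → . F] has the dot before F: add [F → . + +], [F → . X], [F → . P + ,]
  [F → . X] has the dot before X: add [X → . X g], [X → . , ,], [X → . , X]
  [F → . P + ,] has the dot before P: add [P → . + F], [P → . X]
No further items can be added.

I₀ = { [F → . + +], [F → . P + ,], [F → . X], [F' → . F], [P → . + F], [P → . X], [X → . , ,], [X → . , X], [X → . X g] }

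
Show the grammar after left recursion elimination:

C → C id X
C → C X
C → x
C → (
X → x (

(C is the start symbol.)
C is directly left-recursive. The standard transformation for
  A → A α₁ | ... | A α_m | β₁ | ... | β_n
is
  A  → β₁ A' | ... | β_n A'
  A' → α₁ A' | ... | α_m A' | ε

C → x becomes C → x C'
C → ( becomes C → ( C'
C → C id X becomes C' → id X C'
C → C X becomes C' → X C'
Add C' → ε

Productions for other non-terminals are unchanged:
  X → x (

Resulting grammar:
C → x C'
C → ( C'
C' → id X C'
C' → X C'
C' → ε
X → x (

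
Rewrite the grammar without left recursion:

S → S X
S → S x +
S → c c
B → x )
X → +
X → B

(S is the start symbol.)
S → c c S'
S' → X S'
S' → x + S'
S' → ε
B → x )
X → +
X → B

S is directly left-recursive. The standard transformation for
  A → A α₁ | ... | A α_m | β₁ | ... | β_n
is
  A  → β₁ A' | ... | β_n A'
  A' → α₁ A' | ... | α_m A' | ε

S → c c becomes S → c c S'
S → S X becomes S' → X S'
S → S x + becomes S' → x + S'
Add S' → ε

Productions for other non-terminals are unchanged:
  B → x )
  X → +
  X → B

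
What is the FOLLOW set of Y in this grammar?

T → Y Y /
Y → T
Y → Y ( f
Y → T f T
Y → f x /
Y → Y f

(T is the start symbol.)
To compute FOLLOW(Y), find every occurrence of Y on a right-hand side N → α Y β: add FIRST(β) \ {ε}, and if β is empty or nullable also add FOLLOW(N). Iterate to a fixed point.

In T → Y Y /: Y is followed by Y '/', add FIRST(Y '/') \ {ε} = { 'f' }
In T → Y Y /: Y is followed by '/', add FIRST('/') \ {ε} = { '/' }
In Y → Y ( f: Y is followed by '(' f, add FIRST('(' f) \ {ε} = { '(' }
In Y → Y f: Y is followed by f, add FIRST(f) \ {ε} = { 'f' }

Taking the union: FOLLOW(Y) = { '(', '/', 'f' }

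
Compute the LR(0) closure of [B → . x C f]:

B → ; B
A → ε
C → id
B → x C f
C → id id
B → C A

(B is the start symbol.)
Start with: [B → . x C f]
The dot precedes the terminal x, so nothing is added.

CLOSURE = { [B → . x C f] }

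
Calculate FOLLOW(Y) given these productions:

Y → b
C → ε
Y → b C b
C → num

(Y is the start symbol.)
{ $ }

Y is the start symbol, so $ ∈ FOLLOW(Y).
Y does not occur on any right-hand side.

Taking the union: FOLLOW(Y) = { $ }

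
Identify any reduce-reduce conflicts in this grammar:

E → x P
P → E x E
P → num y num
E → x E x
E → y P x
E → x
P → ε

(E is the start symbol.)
Yes — I2: [E → x .] vs [P → .]

A reduce-reduce conflict occurs when an LR(0) state has two complete items [A → α .] and [B → β .] — both call for a reduction, and with no lookahead the parser cannot choose between them.

Augment with E' → E and build the canonical LR(0) collection (I0 = CLOSURE({[E' → . E]}), then GOTO on every symbol after a dot until no new states appear). It has 15 states:
  I0: { [E → . x E x], [E → . x P], [E → . x], [E → . y P x], [E' → . E] }  — shift
  I1: { [E' → E .] }  — accept
  I2: { [E → . x E x], [E → . x P], [E → . x], [E → . y P x], [E → x . E x], [E → x . P], [E → x .], [P → . E x E], [P → . num y num], [P → .] }  — shift, 2 reduces
  I3: { [E → . x E x], [E → . x P], [E → . x], [E → . y P x], [E → y . P x], [P → . E x E], [P → . num y num], [P → .] }  — shift, reduce
  I4: { [P → E . x E] }  — shift
  I5: { [E → y P . x] }  — shift
  I6: { [P → num . y num] }  — shift
  I7: { [P → num y . num] }  — shift
  I8: { [P → num y num .] }  — reduce
  I9: { [E → y P x .] }  — reduce
  I10: { [E → . x E x], [E → . x P], [E → . x], [E → . y P x], [P → E x . E] }  — shift
  I11: { [P → E x E .] }  — reduce
  I12: { [E → x E . x], [P → E . x E] }  — shift
  I13: { [E → x P .] }  — reduce
  I14: { [E → . x E x], [E → . x P], [E → . x], [E → . y P x], [E → x E x .], [P → E x . E] }  — shift, reduce

I2 contains complete items [E → x .], [P → .] — reduce-reduce conflict.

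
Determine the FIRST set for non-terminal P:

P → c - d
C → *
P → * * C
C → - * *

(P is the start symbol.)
To compute FIRST(P), examine every production with P on the left-hand side, reading each right-hand side left to right until a non-nullable symbol is reached.

From P → c - d:
  - c is a terminal: add 'c' and stop
From P → * * C:
  - '*' is a terminal: add '*' and stop

Collecting: FIRST(P) = { '*', 'c' }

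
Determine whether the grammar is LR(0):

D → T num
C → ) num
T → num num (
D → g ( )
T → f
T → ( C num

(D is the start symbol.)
A grammar is LR(0) if no state in the canonical LR(0) collection has:
  - both a shift item (dot before a terminal) and a complete item (shift-reduce conflict), or
  - two or more complete items (reduce-reduce conflict; the accept item [D' → D .] counts as a complete item here).

Augment with D' → D and build the canonical LR(0) collection (I0 = CLOSURE({[D' → . D]}), then GOTO on every symbol after a dot until no new states appear). It has 16 states:
  I0: { [D → . T num], [D → . g ( )], [D' → . D], [T → . ( C num], [T → . f], [T → . num num (] }  — shift
  I1: { [C → . ) num], [T → ( . C num] }  — shift
  I2: { [D' → D .] }  — accept
  I3: { [D → T . num] }  — shift
  I4: { [T → f .] }  — reduce
  I5: { [D → g . ( )] }  — shift
  I6: { [T → num . num (] }  — shift
  I7: { [T → num num . (] }  — shift
  I8: { [T → num num ( .] }  — reduce
  I9: { [D → g ( . )] }  — shift
  I10: { [D → g ( ) .] }  — reduce
  I11: { [D → T num .] }  — reduce
  I12: { [C → ) . num] }  — shift
  I13: { [T → ( C . num] }  — shift
  I14: { [T → ( C num .] }  — reduce
  I15: { [C → ) num .] }  — reduce

Every state is either a pure shift/goto state or contains exactly one complete item and nothing to shift — no conflicts. The grammar is LR(0).

Answer: Yes, the grammar is LR(0)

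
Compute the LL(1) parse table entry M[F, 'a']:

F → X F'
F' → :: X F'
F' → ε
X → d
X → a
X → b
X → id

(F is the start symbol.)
To find M[F, 'a'], we find productions for F where 'a' is in the predict set (PREDICT(N → α) = (FIRST(α) \ {ε}) ∪ (FOLLOW(N) if α ⇒* ε)).

Relevant sets:
  FIRST(X) = { 'a', 'b', 'd', 'id' }

F → X F': PREDICT = { 'a', 'b', 'd', 'id' }
  'a' is in predict set, so this production goes in M[F, 'a']

M[F, 'a'] = F → X F'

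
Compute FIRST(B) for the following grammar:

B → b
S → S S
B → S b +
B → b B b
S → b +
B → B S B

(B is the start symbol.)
{ 'b' }

FIRST sets of the other non-terminals involved (by the same procedure, iterated to a fixed point):
  FIRST(S) = { 'b' }

From B → b:
  - b is a terminal: add 'b' and stop
From B → S b +:
  - S is a non-terminal: add FIRST(S) \ {ε} = { 'b' }
    S is not nullable, so stop
From B → b B b:
  - b is a terminal: add 'b' and stop
From B → B S B:
  - B is the symbol being defined: contributes nothing new
    B is not nullable, so stop

Collecting: FIRST(B) = { 'b' }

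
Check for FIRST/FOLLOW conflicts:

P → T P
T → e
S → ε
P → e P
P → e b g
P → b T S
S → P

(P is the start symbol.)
Nullable non-terminals: S.
FIRST sets used below: FIRST(P) = { 'b', 'e' }

S: nullable alternative(s) S → ε; FOLLOW(S) = { $ }
  S → ε: FIRST \ {ε} = { } — this is the only nullable alternative, skip
  S → P: FIRST \ {ε} = { 'b', 'e' } — disjoint from FOLLOW(S)

P, T have no nullable alternative, so no FIRST/FOLLOW check is needed there.

No FIRST/FOLLOW conflicts found.

Answer: No FIRST/FOLLOW conflicts.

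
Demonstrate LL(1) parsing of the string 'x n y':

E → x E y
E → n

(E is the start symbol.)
Stack is shown with the top on the left.

Stack    Input    Action
------------------------
E $      x n y $  output E → x E y
x E y $  x n y $  match 'x'
E y $    n y $    output E → n
n y $    n y $    match 'n'
y $      y $      match 'y'
$        $        accept

The string is accepted.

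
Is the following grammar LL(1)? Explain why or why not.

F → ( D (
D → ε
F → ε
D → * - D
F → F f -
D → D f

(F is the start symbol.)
Relevant sets:
  FIRST(F) = { '(', 'f', ε }
  FIRST(D) = { '*', 'f', ε }
  FOLLOW(F) = { $, 'f' }
  FOLLOW(D) = { '(', 'f' }

For F:
  PREDICT(F → '(' D '(') = { '(' }
  PREDICT(F → ε) = { $, 'f' }
  PREDICT(F → F f '-') = { '(', 'f' }
For D:
  PREDICT(D → ε) = { '(', 'f' }
  PREDICT(D → '*' '-' D) = { '*' }
  PREDICT(D → D f) = { '*', 'f' }

Conflict found: Predict set conflict for F: { '(' }
The grammar is NOT LL(1).

Answer: No. Predict set conflict for F: { '(' }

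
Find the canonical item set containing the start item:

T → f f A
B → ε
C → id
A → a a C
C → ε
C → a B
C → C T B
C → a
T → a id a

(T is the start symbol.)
First, augment the grammar with T' → T
I₀ = CLOSURE({ [T' → . T] }):
  [T' → . T] has the dot before T: add [T → . f f A], [T → . a id a]
No further items can be added.

I₀ = { [T → . a id a], [T → . f f A], [T' → . T] }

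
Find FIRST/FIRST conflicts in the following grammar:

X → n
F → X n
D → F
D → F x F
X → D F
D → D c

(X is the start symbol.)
A FIRST/FIRST conflict occurs when two productions N → α and N → β for the same non-terminal have FIRST(α) ∩ FIRST(β) ≠ ∅ (with ε ∈ FIRST of a nullable right-hand side, so two nullable alternatives also conflict).

FIRST sets of the non-terminals at (or reachable through a nullable prefix from) the front of some alternative:
  FIRST(D) = { 'n' }
  FIRST(F) = { 'n' }

Productions for X:
  X → n: FIRST = { 'n' }
  X → D F: FIRST = { 'n' }
Productions for D:
  D → F: FIRST = { 'n' }
  D → F x F: FIRST = { 'n' }
  D → D c: FIRST = { 'n' }
F has only one production, so no FIRST/FIRST conflict is possible there.

Conflict for X: X → n and X → D F
  Overlap: { 'n' }
Conflict for D: D → F and D → F x F
  Overlap: { 'n' }
Conflict for D: D → F and D → D c
  Overlap: { 'n' }
Conflict for D: D → F x F and D → D c
  Overlap: { 'n' }

Answer: Yes. X → n / X → D F on { 'n' }; D → F / D → F x F on { 'n' }; D → F / D → D c on { 'n' }; D → F x F / D → D c on { 'n' }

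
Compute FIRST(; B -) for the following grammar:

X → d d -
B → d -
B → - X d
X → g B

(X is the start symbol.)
{ ';' }

To compute FIRST(; B -), process the symbols left to right:
Symbol ; is a terminal. Add ';' and stop.
FIRST(; B -) = { ';' }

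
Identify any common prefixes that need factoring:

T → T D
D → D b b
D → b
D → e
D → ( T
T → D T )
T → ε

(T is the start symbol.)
No, left-factoring is not needed

Left-factoring is needed when two productions for the same non-terminal
share a common prefix on the right-hand side.

Productions for T:
  T → T D
  T → D T )
  T → ε
Productions for D:
  D → D b b
  D → b
  D → e
  D → ( T

No common prefixes found.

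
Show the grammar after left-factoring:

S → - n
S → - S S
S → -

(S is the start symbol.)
Left-factoring transforms A → αβ₁ | αβ₂ into A → αA' and A' → β₁ | β₂
(α is the longest common prefix among the alternatives). Repeat until
no nonterminal has two alternatives with a common prefix.

Round 1: S has alternatives sharing prefix '-'. Introduce S': S → - S'
  Add: S' → n
  Add: S' → S S
  Add: S' → ε

No remaining common prefixes — done.

Resulting grammar:
S → - S'
S' → n
S' → S S
S' → ε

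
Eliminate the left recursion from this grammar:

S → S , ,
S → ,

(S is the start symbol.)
S is directly left-recursive. The standard transformation for
  A → A α₁ | ... | A α_m | β₁ | ... | β_n
is
  A  → β₁ A' | ... | β_n A'
  A' → α₁ A' | ... | α_m A' | ε

S → , becomes S → , S'
S → S , , becomes S' → , , S'
Add S' → ε

Resulting grammar:
S → , S'
S' → , , S'
S' → ε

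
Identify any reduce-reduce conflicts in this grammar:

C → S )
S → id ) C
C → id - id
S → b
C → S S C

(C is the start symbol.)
No reduce-reduce conflicts

A reduce-reduce conflict occurs when an LR(0) state has two complete items [A → α .] and [B → β .] — both call for a reduction, and with no lookahead the parser cannot choose between them.

Augment with C' → C and build the canonical LR(0) collection (I0 = CLOSURE({[C' → . C]}), then GOTO on every symbol after a dot until no new states appear). It has 13 states:
  I0: { [C → . S )], [C → . S S C], [C → . id - id], [C' → . C], [S → . b], [S → . id ) C] }  — shift
  I1: { [C' → C .] }  — accept
  I2: { [C → S . )], [C → S . S C], [S → . b], [S → . id ) C] }  — shift
  I3: { [S → b .] }  — reduce
  I4: { [C → id . - id], [S → id . ) C] }  — shift
  I5: { [C → . S )], [C → . S S C], [C → . id - id], [S → . b], [S → . id ) C], [S → id ) . C] }  — shift
  I6: { [C → id - . id] }  — shift
  I7: { [C → id - id .] }  — reduce
  I8: { [S → id ) C .] }  — reduce
  I9: { [C → S ) .] }  — reduce
  I10: { [C → . S )], [C → . S S C], [C → . id - id], [C → S S . C], [S → . b], [S → . id ) C] }  — shift
  I11: { [S → id . ) C] }  — shift
  I12: { [C → S S C .] }  — reduce

No state contains more than one complete item.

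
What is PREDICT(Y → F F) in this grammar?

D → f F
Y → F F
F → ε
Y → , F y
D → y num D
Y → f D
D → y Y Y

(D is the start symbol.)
PREDICT(Y → F F) = (FIRST(RHS) \ {ε}) ∪ (FOLLOW(Y) if ε ∈ FIRST(RHS), i.e. RHS ⇒* ε)
FIRST(F) = { ε }
FIRST(F F) = { ε }
ε ∈ FIRST(F F) (the right-hand side is nullable), so add FOLLOW(Y) = { $, ',', 'f' }
PREDICT(Y → F F) = { $, ',', 'f' }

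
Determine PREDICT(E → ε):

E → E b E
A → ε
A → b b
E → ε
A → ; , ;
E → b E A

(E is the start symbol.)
{ $, ';', 'b' }

PREDICT(E → ε) = (FIRST(RHS) \ {ε}) ∪ (FOLLOW(E) if ε ∈ FIRST(RHS), i.e. RHS ⇒* ε)
The right-hand side is ε (FIRST(ε) = { ε }), so the predict set is FOLLOW(E) = { $, ';', 'b' }
PREDICT(E → ε) = { $, ';', 'b' }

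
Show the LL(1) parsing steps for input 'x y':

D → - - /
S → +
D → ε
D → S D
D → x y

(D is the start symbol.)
Stack is shown with the top on the left.

Stack  Input  Action
--------------------
D $    x y $  output D → x y
x y $  x y $  match 'x'
y $    y $    match 'y'
$      $      accept

The string is accepted.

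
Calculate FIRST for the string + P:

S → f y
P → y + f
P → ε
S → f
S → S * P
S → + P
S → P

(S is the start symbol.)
{ '+' }

To compute FIRST(+ P), process the symbols left to right:
Symbol + is a terminal. Add '+' and stop.
FIRST(+ P) = { '+' }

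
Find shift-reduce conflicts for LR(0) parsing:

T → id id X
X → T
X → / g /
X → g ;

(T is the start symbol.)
No shift-reduce conflicts

Augment with T' → T and build the canonical LR(0) collection (I0 = CLOSURE({[T' → . T]}), then GOTO on every symbol after a dot until no new states appear). It has 11 states:
  I0: { [T → . id id X], [T' → . T] }  — shift
  I1: { [T' → T .] }  — accept
  I2: { [T → id . id X] }  — shift
  I3: { [T → . id id X], [T → id id . X], [X → . / g /], [X → . T], [X → . g ;] }  — shift
  I4: { [X → / . g /] }  — shift
  I5: { [X → T .] }  — reduce
  I6: { [T → id id X .] }  — reduce
  I7: { [X → g . ;] }  — shift
  I8: { [X → g ; .] }  — reduce
  I9: { [X → / g . /] }  — shift
  I10: { [X → / g / .] }  — reduce

No state contains both a complete item and a shift item.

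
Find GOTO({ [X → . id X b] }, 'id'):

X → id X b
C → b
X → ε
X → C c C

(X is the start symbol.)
GOTO(I, 'id') = CLOSURE({ [A → αX.β] : [A → α.Xβ] ∈ I, X = 'id' })

Items with dot before 'id', with the dot advanced:
  [X → . id X b] → [X → id . X b]
Closure of the advanced items:
  [X → id . X b] has the dot before X: add [X → . id X b], [X → .], [X → . C c C]
  [X → . C c C] has the dot before C: add [C → . b]

GOTO = { [C → . b], [X → . C c C], [X → . id X b], [X → .], [X → id . X b] }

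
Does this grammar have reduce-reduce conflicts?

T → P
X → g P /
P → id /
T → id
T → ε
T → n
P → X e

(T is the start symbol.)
A reduce-reduce conflict occurs when an LR(0) state has two complete items [A → α .] and [B → β .] — both call for a reduction, and with no lookahead the parser cannot choose between them.

Augment with T' → T and build the canonical LR(0) collection (I0 = CLOSURE({[T' → . T]}), then GOTO on every symbol after a dot until no new states appear). It has 12 states:
  I0: { [P → . X e], [P → . id /], [T → . P], [T → . id], [T → . n], [T → .], [T' → . T], [X → . g P /] }  — shift, reduce
  I1: { [T → P .] }  — reduce
  I2: { [T' → T .] }  — accept
  I3: { [P → X . e] }  — shift
  I4: { [P → . X e], [P → . id /], [X → . g P /], [X → g . P /] }  — shift
  I5: { [P → id . /], [T → id .] }  — shift, reduce
  I6: { [T → n .] }  — reduce
  I7: { [P → id / .] }  — reduce
  I8: { [X → g P . /] }  — shift
  I9: { [P → id . /] }  — shift
  I10: { [X → g P / .] }  — reduce
  I11: { [P → X e .] }  — reduce

No state contains more than one complete item.

Answer: No reduce-reduce conflicts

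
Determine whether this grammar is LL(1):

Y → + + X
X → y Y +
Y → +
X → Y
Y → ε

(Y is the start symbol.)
Relevant sets:
  FIRST(Y) = { '+', ε }
  FOLLOW(Y) = { $, '+' }
  FOLLOW(X) = { $, '+' }

For Y:
  PREDICT(Y → '+' '+' X) = { '+' }
  PREDICT(Y → '+') = { '+' }
  PREDICT(Y → ε) = { $, '+' }
For X:
  PREDICT(X → y Y '+') = { 'y' }
  PREDICT(X → Y) = { $, '+' }

Conflict found: Predict set conflict for Y: { '+' }
The grammar is NOT LL(1).

Answer: No. Predict set conflict for Y: { '+' }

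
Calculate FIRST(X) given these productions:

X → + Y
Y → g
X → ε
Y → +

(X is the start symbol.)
To compute FIRST(X), examine every production with X on the left-hand side, reading each right-hand side left to right until a non-nullable symbol is reached.

From X → + Y:
  - '+' is a terminal: add '+' and stop
From X → ε:
  - ε-production, so ε ∈ FIRST(X)

Collecting: FIRST(X) = { '+', ε }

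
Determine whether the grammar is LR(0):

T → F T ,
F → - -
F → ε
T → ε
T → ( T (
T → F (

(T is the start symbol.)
Augment with T' → T and build the canonical LR(0) collection (I0 = CLOSURE({[T' → . T]}), then GOTO on every symbol after a dot until no new states appear). It has 11 states:
  I0: { [F → . - -], [F → .], [T → . ( T (], [T → . F (], [T → . F T ,], [T → .], [T' → . T] }  — shift, 2 reduces
  I1: { [F → . - -], [F → .], [T → ( . T (], [T → . ( T (], [T → . F (], [T → . F T ,], [T → .] }  — shift, 2 reduces
  I2: { [F → - . -] }  — shift
  I3: { [F → . - -], [F → .], [T → . ( T (], [T → . F (], [T → . F T ,], [T → .], [T → F . (], [T → F . T ,] }  — shift, 2 reduces
  I4: { [T' → T .] }  — accept
  I5: { [F → . - -], [F → .], [T → ( . T (], [T → . ( T (], [T → . F (], [T → . F T ,], [T → .], [T → F ( .] }  — shift, 3 reduces
  I6: { [T → F T . ,] }  — shift
  I7: { [T → F T , .] }  — reduce
  I8: { [T → ( T . (] }  — shift
  I9: { [T → ( T ( .] }  — reduce
  I10: { [F → - - .] }  — reduce

Conflict in state I0:
  Shift-reduce conflict between [F → .] and [F → . - -]
So the grammar is NOT LR(0).

Answer: No. Shift-reduce conflict between [F → .] and [F → . - -]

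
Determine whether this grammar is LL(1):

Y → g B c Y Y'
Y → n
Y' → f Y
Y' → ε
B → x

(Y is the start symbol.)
No. Predict set conflict for Y': { 'f' }

Relevant sets:
  FOLLOW(Y') = { $, 'f' }

For Y:
  PREDICT(Y → g B c Y Y') = { 'g' }
  PREDICT(Y → n) = { 'n' }
For Y':
  PREDICT(Y' → f Y) = { 'f' }
  PREDICT(Y' → ε) = { $, 'f' }
B has a single production, so nothing to check there.

Conflict found: Predict set conflict for Y': { 'f' }
The grammar is NOT LL(1).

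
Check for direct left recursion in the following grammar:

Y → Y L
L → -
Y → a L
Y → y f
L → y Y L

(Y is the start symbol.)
Y → Y L: LEFT RECURSIVE (starts with Y)
L → -: starts with '-'
Y → a L: starts with a
Y → y f: starts with y
L → y Y L: starts with y

The grammar has direct left recursion on: Y.

Answer: Yes, Y is left-recursive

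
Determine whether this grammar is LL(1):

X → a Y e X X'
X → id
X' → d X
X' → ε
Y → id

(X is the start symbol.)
A grammar is LL(1) if for each non-terminal N with multiple productions, the predict sets of those productions are pairwise disjoint, where PREDICT(N → α) = (FIRST(α) \ {ε}) ∪ (FOLLOW(N) if α ⇒* ε).

Relevant sets:
  FOLLOW(X') = { $, 'd' }

For X:
  PREDICT(X → a Y e X X') = { 'a' }
  PREDICT(X → id) = { 'id' }
For X':
  PREDICT(X' → d X) = { 'd' }
  PREDICT(X' → ε) = { $, 'd' }
Y has a single production, so nothing to check there.

Conflict found: Predict set conflict for X': { 'd' }
The grammar is NOT LL(1).

Answer: No. Predict set conflict for X': { 'd' }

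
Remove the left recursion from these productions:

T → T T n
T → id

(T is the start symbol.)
T is directly left-recursive. The standard transformation for
  A → A α₁ | ... | A α_m | β₁ | ... | β_n
is
  A  → β₁ A' | ... | β_n A'
  A' → α₁ A' | ... | α_m A' | ε

T → id becomes T → id T'
T → T T n becomes T' → T n T'
Add T' → ε

Resulting grammar:
T → id T'
T' → T n T'
T' → ε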